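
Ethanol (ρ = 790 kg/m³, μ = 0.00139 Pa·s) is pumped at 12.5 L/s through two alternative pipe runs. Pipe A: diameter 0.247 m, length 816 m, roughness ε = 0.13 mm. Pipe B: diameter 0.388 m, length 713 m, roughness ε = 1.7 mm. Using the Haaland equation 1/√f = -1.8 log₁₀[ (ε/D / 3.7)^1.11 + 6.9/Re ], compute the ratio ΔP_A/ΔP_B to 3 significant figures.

ΔP_A/ΔP_B ≈ 7.87

Pipe A: V = Q/A = 0.0125/0.04792 = 0.2609 m/s; Re = 3.662e+04; ε/D = 0.000526; Haaland → f = 0.0236; ΔP_A = f(L/D)(ρV²/2) = 2096 Pa.
Pipe B: V = Q/A = 0.0125/0.1182 = 0.1057 m/s; Re = 2.331e+04; ε/D = 0.00438; Haaland → f = 0.03285; ΔP_B = f(L/D)(ρV²/2) = 266.5 Pa.
ΔP_A/ΔP_B = 2096/266.5 = 7.87.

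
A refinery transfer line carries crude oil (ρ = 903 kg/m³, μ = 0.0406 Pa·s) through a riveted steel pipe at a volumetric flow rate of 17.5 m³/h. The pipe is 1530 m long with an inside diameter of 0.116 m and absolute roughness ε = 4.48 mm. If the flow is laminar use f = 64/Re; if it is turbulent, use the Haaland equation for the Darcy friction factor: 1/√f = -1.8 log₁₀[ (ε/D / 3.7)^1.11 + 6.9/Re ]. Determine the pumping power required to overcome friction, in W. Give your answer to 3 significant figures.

P ≈ 330 W

Q = 17.5 m³/h = 17.5/3600 = 0.004861 m³/s.
Cross-sectional area A = πD²/4 = π(0.116)²/4 = 0.01057 m²; mean velocity V = Q/A = 0.004861/0.01057 = 0.46 m/s.
Reynolds number Re = ρVD/μ = 903 · 0.46 · 0.116 / 0.0406 = 1187.
Re < 2300 → laminar flow, so f = 64/Re = 64/1187 = 0.05393 (the turbulent correlation is not needed).
Darcy-Weisbach: ΔP = f(L/D)(ρV²/2) = 0.05393·(1530/0.116)·(903·0.46²/2) = 0.05393·1.319e+04·95.53 = 6.795e+04 Pa.
Pumping power P = QΔP = 0.004861·6.795e+04 = 330.3 W = 330 W.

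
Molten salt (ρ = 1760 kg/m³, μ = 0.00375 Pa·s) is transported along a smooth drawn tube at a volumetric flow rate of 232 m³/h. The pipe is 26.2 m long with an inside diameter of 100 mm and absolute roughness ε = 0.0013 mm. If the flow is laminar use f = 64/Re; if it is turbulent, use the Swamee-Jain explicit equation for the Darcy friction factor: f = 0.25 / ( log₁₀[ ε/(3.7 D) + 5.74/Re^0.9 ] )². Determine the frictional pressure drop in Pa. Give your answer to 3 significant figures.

ΔP ≈ 216000 Pa

Q = 232 m³/h = 232/3600 = 0.06444 m³/s.
Cross-sectional area A = πD²/4 = π(0.1)²/4 = 0.007854 m²; mean velocity V = Q/A = 0.06444/0.007854 = 8.205 m/s.
Reynolds number Re = ρVD/μ = 1760 · 8.205 · 0.1 / 0.00375 = 3.851e+05.
Re > 4000 → turbulent. Relative roughness ε/D = 1.3e-06/0.1 = 1.3e-05. Swamee-Jain: f = 0.25/(log₁₀[1.3e-05/3.7 + 5.74/3.851e+05^0.9])² = 0.25/(log₁₀[3.51e-06 + 5.39e-05])² = 0.25/(-4.241)² = 0.0139.
Darcy-Weisbach: ΔP = f(L/D)(ρV²/2) = 0.0139·(26.2/0.1)·(1760·8.205²/2) = 0.0139·262·5.925e+04 = 2.158e+05 Pa.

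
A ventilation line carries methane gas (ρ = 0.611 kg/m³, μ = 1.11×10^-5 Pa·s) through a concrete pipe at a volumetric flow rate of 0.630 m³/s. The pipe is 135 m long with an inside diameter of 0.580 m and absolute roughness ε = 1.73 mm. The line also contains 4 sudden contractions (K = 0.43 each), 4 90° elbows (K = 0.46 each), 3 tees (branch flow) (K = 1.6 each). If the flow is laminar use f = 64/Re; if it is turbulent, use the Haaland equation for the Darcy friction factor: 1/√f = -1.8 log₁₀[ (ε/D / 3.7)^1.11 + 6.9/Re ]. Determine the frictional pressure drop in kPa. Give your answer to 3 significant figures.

ΔP ≈ 0.0257 kPa

Cross-sectional area A = πD²/4 = π(0.58)²/4 = 0.2642 m²; mean velocity V = Q/A = 0.63/0.2642 = 2.384 m/s.
Reynolds number Re = ρVD/μ = 0.611 · 2.384 · 0.58 / 1.11e-05 = 7.613e+04.
Re > 4000 → turbulent. Relative roughness ε/D = 0.00173/0.58 = 0.00298. Haaland: 1/√f = -1.8 log₁₀[(0.00298/3.7)^1.11 + 6.9/7.613e+04] = -1.8 log₁₀[0.000368 + 9.06e-05] = 6.009, so f = 0.0277.
Total minor-loss coefficient ΣK = 4·0.43 + 4·0.46 + 3·1.6 = 8.36.
ΔP = [f·L/D + ΣK]·(ρV²/2) = [0.0277·135/0.58 + 8.36]·(0.611·2.384²/2) = [6.446 + 8.36]·1.737 = 25.72 Pa.
ΔP = 25.72 Pa = 0.0257 kPa.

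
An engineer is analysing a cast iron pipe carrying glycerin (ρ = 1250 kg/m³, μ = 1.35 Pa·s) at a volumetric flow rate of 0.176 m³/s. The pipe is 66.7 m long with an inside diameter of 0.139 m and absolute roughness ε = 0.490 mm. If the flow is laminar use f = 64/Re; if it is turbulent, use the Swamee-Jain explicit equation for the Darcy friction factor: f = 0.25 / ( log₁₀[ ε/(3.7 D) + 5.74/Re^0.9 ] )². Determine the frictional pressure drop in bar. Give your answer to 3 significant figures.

Cross-sectional area A = πD²/4 = π(0.139)²/4 = 0.01517 m²; mean velocity V = Q/A = 0.176/0.01517 = 11.6 m/s.
Reynolds number Re = ρVD/μ = 1250 · 11.6 · 0.139 / 1.35 = 1493.
Re < 2300 → laminar flow, so f = 64/Re = 64/1493 = 0.04287 (the turbulent correlation is not needed).
Darcy-Weisbach: ΔP = f(L/D)(ρV²/2) = 0.04287·(66.7/0.139)·(1250·11.6²/2) = 0.04287·479.9·8.407e+04 = 1.73e+06 Pa.
ΔP = 1.73e+06 Pa = 17.3 bar.

ΔP ≈ 17.3 bar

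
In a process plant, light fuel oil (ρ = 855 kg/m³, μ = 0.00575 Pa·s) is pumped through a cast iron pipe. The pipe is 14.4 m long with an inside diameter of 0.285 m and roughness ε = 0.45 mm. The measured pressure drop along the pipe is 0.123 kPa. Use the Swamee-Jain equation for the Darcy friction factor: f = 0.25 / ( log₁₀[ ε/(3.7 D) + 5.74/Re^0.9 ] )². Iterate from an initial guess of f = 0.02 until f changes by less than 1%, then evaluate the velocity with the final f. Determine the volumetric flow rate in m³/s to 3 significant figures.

Rearranging Darcy-Weisbach: V = √(2·ΔP·D/(f·L·ρ)). With ε/D = 0.00045/0.285 = 0.00158, iterate starting from f = 0.02:
  f = 0.02 → V = √(2·123·0.285/(0.02·14.4·855)) = 0.5336 m/s; Re = ρVD/μ = 2.261e+04; f → 0.0287
  f = 0.0287 → V = 0.4454 m/s; Re = 1.888e+04; f → 0.0296
  f = 0.0296 → V = 0.4386 m/s; Re = 1.859e+04; f → 0.02968
Converged (Δf/f < 1%). With the final f = 0.02968: V = √(2·123·0.285/(0.02968·14.4·855)) = 0.438 m/s.
Q = V·A = 0.438·(π/4·0.285²) = 0.02794 m³/s = 0.0279 m³/s.

Q ≈ 0.0279 m³/s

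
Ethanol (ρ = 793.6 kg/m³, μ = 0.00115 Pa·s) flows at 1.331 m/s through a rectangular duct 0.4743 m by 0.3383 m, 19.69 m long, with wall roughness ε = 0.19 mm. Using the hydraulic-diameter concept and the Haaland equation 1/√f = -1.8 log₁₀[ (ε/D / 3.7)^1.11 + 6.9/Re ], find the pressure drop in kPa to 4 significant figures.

ΔP ≈ 0.6221 kPa

Hydraulic diameter D_h = 4A/P = 4·(0.4743·0.3383)/(2·(0.4743+0.3383)) = 0.6418/1.625 = 0.3949 m.
Re = ρVD_h/μ = 793.6·1.331·0.3949/0.00115 = 3.627e+05.
ε/D_h = 0.00019/0.3949 = 0.000481; Haaland gives 1/√f = -1.8 log₁₀[4.86e-05+1.9e-05] = 7.506, so f = 0.01775.
ΔP = f(L/D_h)(ρV²/2) = 0.01775·19.69/0.3949·703 = 622.1 Pa.
ΔP = 0.6221 kPa.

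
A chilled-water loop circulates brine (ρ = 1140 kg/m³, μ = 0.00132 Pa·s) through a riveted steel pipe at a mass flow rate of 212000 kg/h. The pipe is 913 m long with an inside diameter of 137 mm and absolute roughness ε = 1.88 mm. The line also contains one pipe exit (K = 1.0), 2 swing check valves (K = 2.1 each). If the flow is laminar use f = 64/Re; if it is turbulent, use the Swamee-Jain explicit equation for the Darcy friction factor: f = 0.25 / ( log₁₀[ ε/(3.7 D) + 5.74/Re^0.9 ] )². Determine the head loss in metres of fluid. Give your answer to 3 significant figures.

ṁ = 212000 kg/h = 212000/3600 = 58.89 kg/s.
A = πD²/4 = π(0.137)²/4 = 0.01474 m²; mean velocity V = ṁ/(ρA) = 58.89/(1140 · 0.01474) = 3.504 m/s.
Reynolds number Re = ρVD/μ = 1140 · 3.504 · 0.137 / 0.00132 = 4.146e+05.
Re > 4000 → turbulent. Relative roughness ε/D = 0.00188/0.137 = 0.0137. Swamee-Jain: f = 0.25/(log₁₀[0.0137/3.7 + 5.74/4.146e+05^0.9])² = 0.25/(log₁₀[0.00371 + 5.05e-05])² = 0.25/(-2.425)² = 0.04252.
Total minor-loss coefficient ΣK = 1·1 + 2·2.1 = 5.2.
ΔP = [f·L/D + ΣK]·(ρV²/2) = [0.04252·913/0.137 + 5.2]·(1140·3.504²/2) = [283.3 + 5.2]·7000 = 2.02e+06 Pa.
Head loss h_f = ΔP/(ρg) = 2.02e+06/(1140·9.81) = 181 m.

h_f ≈ 181 m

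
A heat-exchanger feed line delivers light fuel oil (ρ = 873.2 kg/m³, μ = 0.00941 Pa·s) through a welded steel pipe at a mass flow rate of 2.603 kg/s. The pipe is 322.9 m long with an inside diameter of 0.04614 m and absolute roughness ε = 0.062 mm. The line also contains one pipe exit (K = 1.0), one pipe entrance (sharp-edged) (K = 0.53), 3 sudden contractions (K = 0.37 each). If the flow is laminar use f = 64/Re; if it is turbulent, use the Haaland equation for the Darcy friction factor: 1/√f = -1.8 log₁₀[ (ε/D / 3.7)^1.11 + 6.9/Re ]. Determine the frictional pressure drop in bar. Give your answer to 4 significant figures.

ΔP ≈ 3.420 bar

A = πD²/4 = π(0.04614)²/4 = 0.001672 m²; mean velocity V = ṁ/(ρA) = 2.603/(873.2 · 0.001672) = 1.783 m/s.
Reynolds number Re = ρVD/μ = 873.2 · 1.783 · 0.04614 / 0.00941 = 7633.
Re > 4000 → turbulent. Relative roughness ε/D = 6.2e-05/0.04614 = 0.00134. Haaland: 1/√f = -1.8 log₁₀[(0.00134/3.7)^1.11 + 6.9/7633] = -1.8 log₁₀[0.000152 + 0.000904] = 5.357, so f = 0.03484.
Total minor-loss coefficient ΣK = 1·1 + 1·0.53 + 3·0.37 = 2.64.
ΔP = [f·L/D + ΣK]·(ρV²/2) = [0.03484·322.9/0.04614 + 2.64]·(873.2·1.783²/2) = [243.8 + 2.64]·1388 = 3.42e+05 Pa.
ΔP = 3.42e+05 Pa = 3.420 bar.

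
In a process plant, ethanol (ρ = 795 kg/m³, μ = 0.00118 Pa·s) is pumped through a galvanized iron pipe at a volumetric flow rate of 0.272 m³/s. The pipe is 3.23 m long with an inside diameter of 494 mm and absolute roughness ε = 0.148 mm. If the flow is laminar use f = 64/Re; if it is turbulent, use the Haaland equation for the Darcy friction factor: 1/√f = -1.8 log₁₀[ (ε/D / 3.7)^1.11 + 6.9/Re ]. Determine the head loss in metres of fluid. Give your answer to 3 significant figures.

h_f ≈ 0.0109 m

Cross-sectional area A = πD²/4 = π(0.494)²/4 = 0.1917 m²; mean velocity V = Q/A = 0.272/0.1917 = 1.419 m/s.
Reynolds number Re = ρVD/μ = 795 · 1.419 · 0.494 / 0.00118 = 4.723e+05.
Re > 4000 → turbulent. Relative roughness ε/D = 0.000148/0.494 = 0.0003. Haaland: 1/√f = -1.8 log₁₀[(0.0003/3.7)^1.11 + 6.9/4.723e+05] = -1.8 log₁₀[2.87e-05 + 1.46e-05] = 7.854, so f = 0.01621.
Darcy-Weisbach: ΔP = f(L/D)(ρV²/2) = 0.01621·(3.23/0.494)·(795·1.419²/2) = 0.01621·6.538·800.5 = 84.86 Pa.
Head loss h_f = ΔP/(ρg) = 84.86/(795·9.81) = 0.0109 m.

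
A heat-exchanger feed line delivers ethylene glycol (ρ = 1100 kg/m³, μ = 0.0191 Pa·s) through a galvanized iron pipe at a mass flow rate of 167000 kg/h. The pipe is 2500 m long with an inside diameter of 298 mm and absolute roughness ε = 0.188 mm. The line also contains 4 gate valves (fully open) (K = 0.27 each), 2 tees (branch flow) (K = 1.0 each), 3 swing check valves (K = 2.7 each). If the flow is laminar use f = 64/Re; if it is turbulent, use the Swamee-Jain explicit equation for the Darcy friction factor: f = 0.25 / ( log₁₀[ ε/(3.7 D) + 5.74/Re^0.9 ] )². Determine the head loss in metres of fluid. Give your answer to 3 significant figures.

ṁ = 167000 kg/h = 167000/3600 = 46.39 kg/s.
A = πD²/4 = π(0.298)²/4 = 0.06975 m²; mean velocity V = ṁ/(ρA) = 46.39/(1100 · 0.06975) = 0.6046 m/s.
Reynolds number Re = ρVD/μ = 1100 · 0.6046 · 0.298 / 0.0191 = 1.038e+04.
Re > 4000 → turbulent. Relative roughness ε/D = 0.000188/0.298 = 0.000631. Swamee-Jain: f = 0.25/(log₁₀[0.000631/3.7 + 5.74/1.038e+04^0.9])² = 0.25/(log₁₀[0.000171 + 0.00139])² = 0.25/(-2.805)² = 0.03176.
Total minor-loss coefficient ΣK = 4·0.27 + 2·1 + 3·2.7 = 11.2.
ΔP = [f·L/D + ΣK]·(ρV²/2) = [0.03176·2500/0.298 + 11.2]·(1100·0.6046²/2) = [266.5 + 11.2]·201.1 = 5.583e+04 Pa.
Head loss h_f = ΔP/(ρg) = 5.583e+04/(1100·9.81) = 5.17 m.

h_f ≈ 5.17 m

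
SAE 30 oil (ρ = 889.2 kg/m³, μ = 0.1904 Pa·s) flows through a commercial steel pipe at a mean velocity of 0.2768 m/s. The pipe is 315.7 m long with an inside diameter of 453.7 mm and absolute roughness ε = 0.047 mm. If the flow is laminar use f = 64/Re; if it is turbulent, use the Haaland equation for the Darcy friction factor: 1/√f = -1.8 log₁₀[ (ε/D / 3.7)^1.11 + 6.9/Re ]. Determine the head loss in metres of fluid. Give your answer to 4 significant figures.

Reynolds number Re = ρVD/μ = 889.2 · 0.2768 · 0.4537 / 0.19 = 586.5.
Re < 2300 → laminar flow, so f = 64/Re = 64/586.5 = 0.1091 (the turbulent correlation is not needed).
Darcy-Weisbach: ΔP = f(L/D)(ρV²/2) = 0.1091·(315.7/0.4537)·(889.2·0.2768²/2) = 0.1091·695.8·34.06 = 2587 Pa.
Head loss h_f = ΔP/(ρg) = 2587/(889.2·9.81) = 0.2965 m.

h_f ≈ 0.2965 m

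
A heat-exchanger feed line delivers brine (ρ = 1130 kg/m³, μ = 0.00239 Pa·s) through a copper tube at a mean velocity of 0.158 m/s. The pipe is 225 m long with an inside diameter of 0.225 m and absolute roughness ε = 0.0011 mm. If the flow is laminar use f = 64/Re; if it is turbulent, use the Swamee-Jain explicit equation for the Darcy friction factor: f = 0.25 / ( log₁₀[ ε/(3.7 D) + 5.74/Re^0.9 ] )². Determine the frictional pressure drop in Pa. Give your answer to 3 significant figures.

ΔP ≈ 381 Pa

Reynolds number Re = ρVD/μ = 1130 · 0.158 · 0.225 / 0.00239 = 1.681e+04.
Re > 4000 → turbulent. Relative roughness ε/D = 1.1e-06/0.225 = 4.89e-06. Swamee-Jain: f = 0.25/(log₁₀[4.89e-06/3.7 + 5.74/1.681e+04^0.9])² = 0.25/(log₁₀[1.32e-06 + 0.000904])² = 0.25/(-3.043)² = 0.02699.
Darcy-Weisbach: ΔP = f(L/D)(ρV²/2) = 0.02699·(225/0.225)·(1130·0.158²/2) = 0.02699·1000·14.1 = 380.7 Pa.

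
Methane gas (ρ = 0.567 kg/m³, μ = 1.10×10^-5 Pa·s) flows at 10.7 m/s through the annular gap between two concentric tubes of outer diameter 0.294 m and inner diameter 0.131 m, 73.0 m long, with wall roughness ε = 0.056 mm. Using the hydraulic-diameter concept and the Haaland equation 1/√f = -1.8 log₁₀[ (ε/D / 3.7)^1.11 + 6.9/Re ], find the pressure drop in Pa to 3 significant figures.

ΔP ≈ 286 Pa

Hydraulic diameter D_h = 4A/P = D_o - D_i = 0.294 - 0.131 = 0.163 m.
Re = ρVD_h/μ = 0.567·10.7·0.163/1.1e-05 = 8.99e+04.
ε/D_h = 5.6e-05/0.163 = 0.000344; Haaland gives 1/√f = -1.8 log₁₀[3.34e-05+7.68e-05] = 7.124, so f = 0.0197.
ΔP = f(L/D_h)(ρV²/2) = 0.0197·73/0.163·32.46 = 286.4 Pa.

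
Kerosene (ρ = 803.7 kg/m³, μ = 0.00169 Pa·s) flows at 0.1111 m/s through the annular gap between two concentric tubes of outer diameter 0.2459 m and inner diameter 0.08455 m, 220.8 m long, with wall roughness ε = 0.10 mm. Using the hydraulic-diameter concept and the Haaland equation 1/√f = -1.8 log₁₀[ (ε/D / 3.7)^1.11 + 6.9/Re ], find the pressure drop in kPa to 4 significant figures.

ΔP ≈ 0.2239 kPa

Hydraulic diameter D_h = 4A/P = D_o - D_i = 0.2459 - 0.08455 = 0.1613 m.
Re = ρVD_h/μ = 803.7·0.1111·0.1613/0.00169 = 8525.
ε/D_h = 0.0001/0.1613 = 0.00062; Haaland gives 1/√f = -1.8 log₁₀[6.44e-05+0.000809] = 5.505, so f = 0.03299.
ΔP = f(L/D_h)(ρV²/2) = 0.03299·220.8/0.1613·4.96 = 223.9 Pa.
ΔP = 0.2239 kPa.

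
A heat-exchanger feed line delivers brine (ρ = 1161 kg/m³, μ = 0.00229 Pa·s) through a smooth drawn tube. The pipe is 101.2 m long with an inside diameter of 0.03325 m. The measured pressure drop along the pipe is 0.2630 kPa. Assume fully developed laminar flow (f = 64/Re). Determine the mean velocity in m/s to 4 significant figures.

For laminar flow, f = 64/Re with Re = ρVD/μ, so Darcy-Weisbach reduces to ΔP = 32μLV/D². Solving for V: V = ΔP·D²/(32μL) = 263·(0.03325)²/(32·0.00229·101.2) = 0.03921 m/s.
Check: Re = ρVD/μ = 1161·0.03921·0.03325/0.00229 = 660.9 < 2300, so the laminar assumption holds.

V ≈ 0.03921 m/s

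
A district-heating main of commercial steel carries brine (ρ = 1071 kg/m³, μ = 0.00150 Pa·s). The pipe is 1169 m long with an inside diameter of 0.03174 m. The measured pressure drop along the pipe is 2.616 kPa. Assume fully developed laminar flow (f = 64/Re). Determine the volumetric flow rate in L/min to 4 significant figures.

For laminar flow, f = 64/Re with Re = ρVD/μ, so Darcy-Weisbach reduces to ΔP = 32μLV/D². Solving for V: V = ΔP·D²/(32μL) = 2616·(0.03174)²/(32·0.0015·1169) = 0.04697 m/s.
Check: Re = ρVD/μ = 1071·0.04697·0.03174/0.0015 = 1064 < 2300, so the laminar assumption holds.
Q = V·A = 0.04697·(π/4·0.03174²) = 3.716e-05 m³/s = 2.230 L/min.

Q ≈ 2.230 L/min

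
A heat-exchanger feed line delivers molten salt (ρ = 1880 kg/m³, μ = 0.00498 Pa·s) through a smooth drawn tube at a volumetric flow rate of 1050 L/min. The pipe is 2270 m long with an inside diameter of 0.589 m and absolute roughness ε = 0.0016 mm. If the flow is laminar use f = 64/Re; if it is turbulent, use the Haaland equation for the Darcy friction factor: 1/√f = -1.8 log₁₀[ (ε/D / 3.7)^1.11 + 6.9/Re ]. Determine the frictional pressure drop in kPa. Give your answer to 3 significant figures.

Q = 1050 L/min = 1050/60000 = 0.0175 m³/s.
Cross-sectional area A = πD²/4 = π(0.589)²/4 = 0.2725 m²; mean velocity V = Q/A = 0.0175/0.2725 = 0.06423 m/s.
Reynolds number Re = ρVD/μ = 1880 · 0.06423 · 0.589 / 0.00498 = 1.428e+04.
Re > 4000 → turbulent. Relative roughness ε/D = 1.6e-06/0.589 = 2.72e-06. Haaland: 1/√f = -1.8 log₁₀[(2.72e-06/3.7)^1.11 + 6.9/1.428e+04] = -1.8 log₁₀[1.55e-07 + 0.000483] = 5.968, so f = 0.02807.
Darcy-Weisbach: ΔP = f(L/D)(ρV²/2) = 0.02807·(2270/0.589)·(1880·0.06423²/2) = 0.02807·3854·3.878 = 419.5 Pa.
ΔP = 419.5 Pa = 0.420 kPa.

ΔP ≈ 0.420 kPa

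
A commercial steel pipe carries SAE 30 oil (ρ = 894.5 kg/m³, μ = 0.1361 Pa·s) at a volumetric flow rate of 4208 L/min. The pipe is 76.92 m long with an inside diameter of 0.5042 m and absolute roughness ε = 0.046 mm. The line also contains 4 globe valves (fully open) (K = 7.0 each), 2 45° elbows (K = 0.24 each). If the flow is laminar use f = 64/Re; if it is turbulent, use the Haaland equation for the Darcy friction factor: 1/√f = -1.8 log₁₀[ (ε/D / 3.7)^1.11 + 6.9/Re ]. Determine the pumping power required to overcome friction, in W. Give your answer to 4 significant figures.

P ≈ 142.7 W

Q = 4208 L/min = 4208/60000 = 0.07013 m³/s.
Cross-sectional area A = πD²/4 = π(0.5042)²/4 = 0.1997 m²; mean velocity V = Q/A = 0.07013/0.1997 = 0.3513 m/s.
Reynolds number Re = ρVD/μ = 894.5 · 0.3513 · 0.5042 / 0.136 = 1164.
Re < 2300 → laminar flow, so f = 64/Re = 64/1164 = 0.05498 (the turbulent correlation is not needed).
Total minor-loss coefficient ΣK = 4·7 + 2·0.24 = 28.5.
ΔP = [f·L/D + ΣK]·(ρV²/2) = [0.05498·76.92/0.5042 + 28.5]·(894.5·0.3513²/2) = [8.388 + 28.5]·55.18 = 2035 Pa.
Pumping power P = QΔP = 0.07013·2035 = 142.69 W = 142.7 W.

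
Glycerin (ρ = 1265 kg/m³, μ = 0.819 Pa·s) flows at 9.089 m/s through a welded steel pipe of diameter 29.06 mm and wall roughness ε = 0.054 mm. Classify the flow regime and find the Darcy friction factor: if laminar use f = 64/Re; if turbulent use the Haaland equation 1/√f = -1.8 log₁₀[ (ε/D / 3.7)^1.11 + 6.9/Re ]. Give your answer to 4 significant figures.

f ≈ 0.1569

Re = ρVD/μ = 1265·9.089·0.02906/0.819 = 408.
Re < 2300 → laminar, so f = 64/Re = 0.1569 (roughness is irrelevant in laminar flow).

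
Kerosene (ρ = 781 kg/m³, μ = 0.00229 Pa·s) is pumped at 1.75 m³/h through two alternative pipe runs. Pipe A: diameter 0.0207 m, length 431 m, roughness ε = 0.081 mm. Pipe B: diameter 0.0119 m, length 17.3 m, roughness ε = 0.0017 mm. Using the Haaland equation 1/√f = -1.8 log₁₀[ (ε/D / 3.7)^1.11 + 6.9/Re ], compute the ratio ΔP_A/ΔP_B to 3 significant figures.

Pipe A: V = Q/A = 0.0004861/0.0003365 = 1.444 m/s; Re = 1.02e+04; ε/D = 0.00391; Haaland → f = 0.03595; ΔP_A = f(L/D)(ρV²/2) = 6.098e+05 Pa.
Pipe B: V = Q/A = 0.0004861/0.0001112 = 4.371 m/s; Re = 1.774e+04; ε/D = 0.000143; Haaland → f = 0.02676; ΔP_B = f(L/D)(ρV²/2) = 2.902e+05 Pa.
ΔP_A/ΔP_B = 6.098e+05/2.902e+05 = 2.10.

ΔP_A/ΔP_B ≈ 2.10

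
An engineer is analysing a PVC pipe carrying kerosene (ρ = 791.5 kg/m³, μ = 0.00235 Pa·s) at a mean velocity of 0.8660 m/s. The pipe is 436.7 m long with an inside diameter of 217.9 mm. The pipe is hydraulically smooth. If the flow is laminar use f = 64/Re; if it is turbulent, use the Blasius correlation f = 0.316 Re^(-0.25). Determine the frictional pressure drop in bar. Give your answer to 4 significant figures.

ΔP ≈ 0.1184 bar

Reynolds number Re = ρVD/μ = 791.5 · 0.866 · 0.2179 / 0.00235 = 6.356e+04.
Re > 4000 → turbulent. Smooth-pipe (Blasius): f = 0.316 Re^(-0.25) = 0.316/(6.356e+04)^0.25 = 0.0199.
Darcy-Weisbach: ΔP = f(L/D)(ρV²/2) = 0.0199·(436.7/0.2179)·(791.5·0.866²/2) = 0.0199·2004·296.8 = 1.184e+04 Pa.
ΔP = 1.184e+04 Pa = 0.1184 bar.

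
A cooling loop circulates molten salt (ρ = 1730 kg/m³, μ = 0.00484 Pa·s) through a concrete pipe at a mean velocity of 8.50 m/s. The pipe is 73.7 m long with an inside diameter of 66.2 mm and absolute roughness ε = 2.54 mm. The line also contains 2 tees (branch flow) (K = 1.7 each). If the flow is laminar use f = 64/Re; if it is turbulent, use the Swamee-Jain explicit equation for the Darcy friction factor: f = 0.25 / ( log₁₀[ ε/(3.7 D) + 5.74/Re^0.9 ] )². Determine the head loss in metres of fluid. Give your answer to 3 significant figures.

Reynolds number Re = ρVD/μ = 1730 · 8.5 · 0.0662 / 0.00484 = 2.011e+05.
Re > 4000 → turbulent. Relative roughness ε/D = 0.00254/0.0662 = 0.0384. Swamee-Jain: f = 0.25/(log₁₀[0.0384/3.7 + 5.74/2.011e+05^0.9])² = 0.25/(log₁₀[0.0104 + 9.68e-05])² = 0.25/(-1.98)² = 0.06376.
Total minor-loss coefficient ΣK = 2·1.7 = 3.4.
ΔP = [f·L/D + ΣK]·(ρV²/2) = [0.06376·73.7/0.0662 + 3.4]·(1730·8.5²/2) = [70.98 + 3.4]·6.25e+04 = 4.648e+06 Pa.
Head loss h_f = ΔP/(ρg) = 4.648e+06/(1730·9.81) = 274 m.

h_f ≈ 274 m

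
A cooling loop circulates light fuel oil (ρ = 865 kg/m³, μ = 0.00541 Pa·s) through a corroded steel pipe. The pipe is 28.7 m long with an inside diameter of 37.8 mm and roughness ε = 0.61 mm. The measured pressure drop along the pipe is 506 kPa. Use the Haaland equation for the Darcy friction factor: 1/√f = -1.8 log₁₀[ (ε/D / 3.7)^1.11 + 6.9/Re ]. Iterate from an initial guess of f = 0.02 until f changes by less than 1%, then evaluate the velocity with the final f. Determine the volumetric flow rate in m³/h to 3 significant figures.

Q ≈ 23.3 m³/h

Rearranging Darcy-Weisbach: V = √(2·ΔP·D/(f·L·ρ)). With ε/D = 0.00061/0.0378 = 0.0161, iterate starting from f = 0.02:
  f = 0.02 → V = √(2·5.06e+05·0.0378/(0.02·28.7·865)) = 8.778 m/s; Re = ρVD/μ = 5.305e+04; f → 0.04576
  f = 0.04576 → V = 5.803 m/s; Re = 3.507e+04; f → 0.04616
Converged (Δf/f < 1%). With the final f = 0.04616: V = √(2·5.06e+05·0.0378/(0.04616·28.7·865)) = 5.778 m/s.
Q = V·A = 5.778·(π/4·0.0378²) = 0.006484 m³/s = 23.3 m³/h.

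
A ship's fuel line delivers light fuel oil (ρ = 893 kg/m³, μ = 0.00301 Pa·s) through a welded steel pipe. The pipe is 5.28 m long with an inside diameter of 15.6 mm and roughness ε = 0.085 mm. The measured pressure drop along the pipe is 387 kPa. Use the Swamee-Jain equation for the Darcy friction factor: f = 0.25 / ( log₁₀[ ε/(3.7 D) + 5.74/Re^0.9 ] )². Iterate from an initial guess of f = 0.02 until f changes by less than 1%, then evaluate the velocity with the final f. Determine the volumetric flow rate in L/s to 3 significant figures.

Q ≈ 1.67 L/s

Rearranging Darcy-Weisbach: V = √(2·ΔP·D/(f·L·ρ)). With ε/D = 8.5e-05/0.0156 = 0.00545, iterate starting from f = 0.02:
  f = 0.02 → V = √(2·3.87e+05·0.0156/(0.02·5.28·893)) = 11.32 m/s; Re = ρVD/μ = 5.237e+04; f → 0.03317
  f = 0.03317 → V = 8.786 m/s; Re = 4.067e+04; f → 0.03365
  f = 0.03365 → V = 8.724 m/s; Re = 4.037e+04; f → 0.03366
Converged (Δf/f < 1%). With the final f = 0.03366: V = √(2·3.87e+05·0.0156/(0.03366·5.28·893)) = 8.722 m/s.
Q = V·A = 8.722·(π/4·0.0156²) = 0.001667 m³/s = 1.67 L/s.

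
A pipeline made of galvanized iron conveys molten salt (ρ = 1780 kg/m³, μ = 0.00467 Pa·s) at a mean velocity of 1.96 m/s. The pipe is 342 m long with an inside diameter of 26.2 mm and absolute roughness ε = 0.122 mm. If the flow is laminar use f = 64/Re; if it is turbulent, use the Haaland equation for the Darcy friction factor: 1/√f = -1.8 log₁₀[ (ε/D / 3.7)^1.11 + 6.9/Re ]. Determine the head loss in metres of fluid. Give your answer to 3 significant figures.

h_f ≈ 86.5 m

Reynolds number Re = ρVD/μ = 1780 · 1.96 · 0.0262 / 0.00467 = 1.957e+04.
Re > 4000 → turbulent. Relative roughness ε/D = 0.000122/0.0262 = 0.00466. Haaland: 1/√f = -1.8 log₁₀[(0.00466/3.7)^1.11 + 6.9/1.957e+04] = -1.8 log₁₀[0.000604 + 0.000353] = 5.435, so f = 0.03385.
Darcy-Weisbach: ΔP = f(L/D)(ρV²/2) = 0.03385·(342/0.0262)·(1780·1.96²/2) = 0.03385·1.305e+04·3419 = 1.511e+06 Pa.
Head loss h_f = ΔP/(ρg) = 1.511e+06/(1780·9.81) = 86.5 m.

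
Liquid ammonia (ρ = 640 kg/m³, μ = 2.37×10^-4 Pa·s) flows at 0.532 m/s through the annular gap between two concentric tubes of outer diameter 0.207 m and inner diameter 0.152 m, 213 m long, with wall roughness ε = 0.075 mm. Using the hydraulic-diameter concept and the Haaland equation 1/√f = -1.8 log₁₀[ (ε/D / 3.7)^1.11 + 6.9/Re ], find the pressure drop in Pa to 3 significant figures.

ΔP ≈ 8280 Pa

Hydraulic diameter D_h = 4A/P = D_o - D_i = 0.207 - 0.152 = 0.055 m.
Re = ρVD_h/μ = 640·0.532·0.055/0.000237 = 7.901e+04.
ε/D_h = 7.5e-05/0.055 = 0.00136; Haaland gives 1/√f = -1.8 log₁₀[0.000154+8.73e-05] = 6.51, so f = 0.0236.
ΔP = f(L/D_h)(ρV²/2) = 0.0236·213/0.055·90.57 = 8277 Pa.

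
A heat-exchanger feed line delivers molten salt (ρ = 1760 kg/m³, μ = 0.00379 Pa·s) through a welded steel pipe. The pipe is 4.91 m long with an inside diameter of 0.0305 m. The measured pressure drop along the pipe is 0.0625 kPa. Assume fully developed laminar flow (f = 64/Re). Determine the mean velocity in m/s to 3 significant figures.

For laminar flow, f = 64/Re with Re = ρVD/μ, so Darcy-Weisbach reduces to ΔP = 32μLV/D². Solving for V: V = ΔP·D²/(32μL) = 62.5·(0.0305)²/(32·0.00379·4.91) = 0.09764 m/s.
Check: Re = ρVD/μ = 1760·0.09764·0.0305/0.00379 = 1383 < 2300, so the laminar assumption holds.

V ≈ 0.0976 m/s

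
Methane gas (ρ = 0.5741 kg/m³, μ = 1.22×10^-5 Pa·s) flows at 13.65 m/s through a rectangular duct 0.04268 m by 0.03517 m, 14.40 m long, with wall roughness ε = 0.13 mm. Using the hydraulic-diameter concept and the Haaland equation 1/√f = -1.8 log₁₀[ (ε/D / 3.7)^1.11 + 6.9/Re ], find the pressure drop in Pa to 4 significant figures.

Hydraulic diameter D_h = 4A/P = 4·(0.04268·0.03517)/(2·(0.04268+0.03517)) = 0.006004/0.1557 = 0.03856 m.
Re = ρVD_h/μ = 0.5741·13.65·0.03856/1.22e-05 = 2.477e+04.
ε/D_h = 0.00013/0.03856 = 0.00337; Haaland gives 1/√f = -1.8 log₁₀[0.000422+0.000279] = 5.678, so f = 0.03101.
ΔP = f(L/D_h)(ρV²/2) = 0.03101·14.4/0.03856·53.48 = 619.4 Pa.

ΔP ≈ 619.4 Pa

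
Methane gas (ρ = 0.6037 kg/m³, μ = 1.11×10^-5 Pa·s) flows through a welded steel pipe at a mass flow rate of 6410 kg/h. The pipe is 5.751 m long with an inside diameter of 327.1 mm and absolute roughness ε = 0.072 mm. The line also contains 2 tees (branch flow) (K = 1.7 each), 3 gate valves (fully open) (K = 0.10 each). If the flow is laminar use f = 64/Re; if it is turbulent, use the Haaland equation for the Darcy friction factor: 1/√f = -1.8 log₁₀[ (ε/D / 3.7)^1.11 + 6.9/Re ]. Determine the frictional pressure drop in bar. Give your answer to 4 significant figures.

ṁ = 6410 kg/h = 6410/3600 = 1.781 kg/s.
A = πD²/4 = π(0.3271)²/4 = 0.08403 m²; mean velocity V = ṁ/(ρA) = 1.781/(0.6037 · 0.08403) = 35.1 m/s.
Reynolds number Re = ρVD/μ = 0.6037 · 35.1 · 0.3271 / 1.11e-05 = 6.244e+05.
Re > 4000 → turbulent. Relative roughness ε/D = 7.2e-05/0.3271 = 0.00022. Haaland: 1/√f = -1.8 log₁₀[(0.00022/3.7)^1.11 + 6.9/6.244e+05] = -1.8 log₁₀[2.04e-05 + 1.11e-05] = 8.104, so f = 0.01523.
Total minor-loss coefficient ΣK = 2·1.7 + 3·0.1 = 3.7.
ΔP = [f·L/D + ΣK]·(ρV²/2) = [0.01523·5.751/0.3271 + 3.7]·(0.6037·35.1²/2) = [0.2677 + 3.7]·371.8 = 1475 Pa.
ΔP = 1475 Pa = 0.01475 bar.

ΔP ≈ 0.01475 bar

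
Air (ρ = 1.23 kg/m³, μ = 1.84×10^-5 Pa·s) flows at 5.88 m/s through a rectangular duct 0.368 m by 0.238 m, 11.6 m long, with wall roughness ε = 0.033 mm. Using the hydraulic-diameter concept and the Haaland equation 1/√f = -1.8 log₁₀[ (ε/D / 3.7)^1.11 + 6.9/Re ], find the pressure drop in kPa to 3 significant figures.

Hydraulic diameter D_h = 4A/P = 4·(0.368·0.238)/(2·(0.368+0.238)) = 0.3503/1.212 = 0.2891 m.
Re = ρVD_h/μ = 1.23·5.88·0.2891/1.84e-05 = 1.136e+05.
ε/D_h = 3.3e-05/0.2891 = 0.000114; Haaland gives 1/√f = -1.8 log₁₀[9.84e-06+6.07e-05] = 7.472, so f = 0.01791.
ΔP = f(L/D_h)(ρV²/2) = 0.01791·11.6/0.2891·21.26 = 15.28 Pa.
ΔP = 0.0153 kPa.

ΔP ≈ 0.0153 kPa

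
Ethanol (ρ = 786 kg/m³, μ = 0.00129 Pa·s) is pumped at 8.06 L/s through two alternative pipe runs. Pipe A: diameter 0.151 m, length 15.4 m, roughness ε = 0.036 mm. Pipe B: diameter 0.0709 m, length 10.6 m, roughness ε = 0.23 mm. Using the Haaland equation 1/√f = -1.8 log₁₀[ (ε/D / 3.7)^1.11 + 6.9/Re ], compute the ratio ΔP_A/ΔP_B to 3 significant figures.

ΔP_A/ΔP_B ≈ 0.0263

Pipe A: V = Q/A = 0.00806/0.01791 = 0.4501 m/s; Re = 4.141e+04; ε/D = 0.000238; Haaland → f = 0.02226; ΔP_A = f(L/D)(ρV²/2) = 180.7 Pa.
Pipe B: V = Q/A = 0.00806/0.003948 = 2.042 m/s; Re = 8.819e+04; ε/D = 0.00324; Haaland → f = 0.02806; ΔP_B = f(L/D)(ρV²/2) = 6871 Pa.
ΔP_A/ΔP_B = 180.7/6871 = 0.0263.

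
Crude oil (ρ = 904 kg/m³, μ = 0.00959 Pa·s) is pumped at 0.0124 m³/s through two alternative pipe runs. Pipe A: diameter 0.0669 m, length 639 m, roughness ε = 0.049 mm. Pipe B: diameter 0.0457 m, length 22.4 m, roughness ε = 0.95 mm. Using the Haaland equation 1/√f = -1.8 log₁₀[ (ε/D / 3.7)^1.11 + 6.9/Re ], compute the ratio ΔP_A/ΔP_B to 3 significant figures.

ΔP_A/ΔP_B ≈ 2.22

Pipe A: V = Q/A = 0.0124/0.003515 = 3.528 m/s; Re = 2.225e+04; ε/D = 0.000732; Haaland → f = 0.02652; ΔP_A = f(L/D)(ρV²/2) = 1.425e+06 Pa.
Pipe B: V = Q/A = 0.0124/0.00164 = 7.56 m/s; Re = 3.257e+04; ε/D = 0.0208; Haaland → f = 0.05059; ΔP_B = f(L/D)(ρV²/2) = 6.406e+05 Pa.
ΔP_A/ΔP_B = 1.425e+06/6.406e+05 = 2.22.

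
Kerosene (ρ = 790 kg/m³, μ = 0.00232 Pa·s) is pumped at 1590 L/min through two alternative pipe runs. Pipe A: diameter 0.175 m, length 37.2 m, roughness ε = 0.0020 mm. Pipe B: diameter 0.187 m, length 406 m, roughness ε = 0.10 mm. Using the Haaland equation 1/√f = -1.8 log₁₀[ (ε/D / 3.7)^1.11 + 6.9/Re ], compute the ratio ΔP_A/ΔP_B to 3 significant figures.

ΔP_A/ΔP_B ≈ 0.115

Pipe A: V = Q/A = 0.0265/0.02405 = 1.102 m/s; Re = 6.565e+04; ε/D = 1.14e-05; Haaland → f = 0.01953; ΔP_A = f(L/D)(ρV²/2) = 1991 Pa.
Pipe B: V = Q/A = 0.0265/0.02746 = 0.9649 m/s; Re = 6.144e+04; ε/D = 0.000535; Haaland → f = 0.02163; ΔP_B = f(L/D)(ρV²/2) = 1.727e+04 Pa.
ΔP_A/ΔP_B = 1991/1.727e+04 = 0.115.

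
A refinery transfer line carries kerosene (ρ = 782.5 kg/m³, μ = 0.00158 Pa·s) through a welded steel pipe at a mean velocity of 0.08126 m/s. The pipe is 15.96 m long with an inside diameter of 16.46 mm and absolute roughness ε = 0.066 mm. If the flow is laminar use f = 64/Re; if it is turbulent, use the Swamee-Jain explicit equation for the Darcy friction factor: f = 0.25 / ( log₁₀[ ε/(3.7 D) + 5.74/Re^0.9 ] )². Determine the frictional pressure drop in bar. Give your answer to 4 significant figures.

Reynolds number Re = ρVD/μ = 782.5 · 0.08126 · 0.01646 / 0.00158 = 662.4.
Re < 2300 → laminar flow, so f = 64/Re = 64/662.4 = 0.09662 (the turbulent correlation is not needed).
Darcy-Weisbach: ΔP = f(L/D)(ρV²/2) = 0.09662·(15.96/0.01646)·(782.5·0.08126²/2) = 0.09662·969.6·2.583 = 242 Pa.
ΔP = 242 Pa = 0.002420 bar.

ΔP ≈ 0.002420 bar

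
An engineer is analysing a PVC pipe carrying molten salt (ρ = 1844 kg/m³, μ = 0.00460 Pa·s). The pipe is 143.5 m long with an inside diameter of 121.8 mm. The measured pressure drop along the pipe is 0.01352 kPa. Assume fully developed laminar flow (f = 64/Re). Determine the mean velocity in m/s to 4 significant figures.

V ≈ 0.009495 m/s

For laminar flow, f = 64/Re with Re = ρVD/μ, so Darcy-Weisbach reduces to ΔP = 32μLV/D². Solving for V: V = ΔP·D²/(32μL) = 13.52·(0.1218)²/(32·0.0046·143.5) = 0.009495 m/s.
Check: Re = ρVD/μ = 1844·0.009495·0.1218/0.0046 = 463.6 < 2300, so the laminar assumption holds.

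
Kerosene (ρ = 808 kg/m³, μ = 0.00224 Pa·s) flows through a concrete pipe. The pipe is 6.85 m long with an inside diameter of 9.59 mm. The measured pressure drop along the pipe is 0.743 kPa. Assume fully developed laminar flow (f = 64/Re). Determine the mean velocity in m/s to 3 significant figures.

V ≈ 0.139 m/s

For laminar flow, f = 64/Re with Re = ρVD/μ, so Darcy-Weisbach reduces to ΔP = 32μLV/D². Solving for V: V = ΔP·D²/(32μL) = 743·(0.00959)²/(32·0.00224·6.85) = 0.1392 m/s.
Check: Re = ρVD/μ = 808·0.1392·0.00959/0.00224 = 481.4 < 2300, so the laminar assumption holds.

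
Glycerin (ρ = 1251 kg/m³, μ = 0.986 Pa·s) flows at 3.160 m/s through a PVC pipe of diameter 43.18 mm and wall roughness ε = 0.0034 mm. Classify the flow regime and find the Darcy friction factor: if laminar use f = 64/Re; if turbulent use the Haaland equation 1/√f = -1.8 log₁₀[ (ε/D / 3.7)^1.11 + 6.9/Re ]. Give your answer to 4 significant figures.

Re = ρVD/μ = 1251·3.16·0.04318/0.986 = 173.1.
Re < 2300 → laminar, so f = 64/Re = 0.3697 (roughness is irrelevant in laminar flow).

f ≈ 0.3697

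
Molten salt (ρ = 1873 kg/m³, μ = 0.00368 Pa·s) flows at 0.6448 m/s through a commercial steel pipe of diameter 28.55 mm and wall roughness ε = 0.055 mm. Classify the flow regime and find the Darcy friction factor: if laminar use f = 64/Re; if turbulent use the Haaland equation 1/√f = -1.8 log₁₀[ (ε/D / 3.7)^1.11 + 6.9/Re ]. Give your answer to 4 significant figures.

f ≈ 0.03392

Re = ρVD/μ = 1873·0.6448·0.02855/0.00368 = 9370.
Re > 4000 → turbulent. ε/D = 5.5e-05/0.02855 = 0.00193; Haaland: 1/√f = -1.8 log₁₀[0.000227 + 0.000736] = 5.429, so f = 0.03392.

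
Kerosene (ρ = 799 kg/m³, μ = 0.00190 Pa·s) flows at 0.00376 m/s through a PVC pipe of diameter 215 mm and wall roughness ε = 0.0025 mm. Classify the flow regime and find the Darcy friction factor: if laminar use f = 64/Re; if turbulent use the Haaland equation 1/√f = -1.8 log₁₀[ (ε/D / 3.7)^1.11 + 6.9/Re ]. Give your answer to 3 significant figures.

f ≈ 0.188

Re = ρVD/μ = 799·0.00376·0.215/0.0019 = 340.
Re < 2300 → laminar, so f = 64/Re = 0.1883 (roughness is irrelevant in laminar flow).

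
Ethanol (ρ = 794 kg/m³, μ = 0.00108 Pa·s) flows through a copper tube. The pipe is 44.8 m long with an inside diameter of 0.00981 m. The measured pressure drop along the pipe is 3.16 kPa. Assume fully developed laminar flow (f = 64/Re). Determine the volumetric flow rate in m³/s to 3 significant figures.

For laminar flow, f = 64/Re with Re = ρVD/μ, so Darcy-Weisbach reduces to ΔP = 32μLV/D². Solving for V: V = ΔP·D²/(32μL) = 3160·(0.00981)²/(32·0.00108·44.8) = 0.1964 m/s.
Check: Re = ρVD/μ = 794·0.1964·0.00981/0.00108 = 1417 < 2300, so the laminar assumption holds.
Q = V·A = 0.1964·(π/4·0.00981²) = 1.485e-05 m³/s = 1.48×10^-5 m³/s.

Q ≈ 1.48×10^-5 m³/s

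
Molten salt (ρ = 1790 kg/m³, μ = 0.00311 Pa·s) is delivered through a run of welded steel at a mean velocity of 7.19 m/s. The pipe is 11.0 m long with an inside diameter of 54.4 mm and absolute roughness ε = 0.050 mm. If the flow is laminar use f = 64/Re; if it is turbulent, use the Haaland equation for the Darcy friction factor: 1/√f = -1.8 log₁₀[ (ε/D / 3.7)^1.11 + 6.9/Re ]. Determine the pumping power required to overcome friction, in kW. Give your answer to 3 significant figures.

P ≈ 3.20 kW

Reynolds number Re = ρVD/μ = 1790 · 7.19 · 0.0544 / 0.00311 = 2.251e+05.
Re > 4000 → turbulent. Relative roughness ε/D = 5e-05/0.0544 = 0.000919. Haaland: 1/√f = -1.8 log₁₀[(0.000919/3.7)^1.11 + 6.9/2.251e+05] = -1.8 log₁₀[9.97e-05 + 3.06e-05] = 6.993, so f = 0.02045.
Darcy-Weisbach: ΔP = f(L/D)(ρV²/2) = 0.02045·(11/0.0544)·(1790·7.19²/2) = 0.02045·202.2·4.627e+04 = 1.913e+05 Pa.
Q = V·A = 7.19·0.002324 = 0.01671 m³/s.
Pumping power P = QΔP = 0.01671·1.913e+05 = 3197 W = 3.20 kW.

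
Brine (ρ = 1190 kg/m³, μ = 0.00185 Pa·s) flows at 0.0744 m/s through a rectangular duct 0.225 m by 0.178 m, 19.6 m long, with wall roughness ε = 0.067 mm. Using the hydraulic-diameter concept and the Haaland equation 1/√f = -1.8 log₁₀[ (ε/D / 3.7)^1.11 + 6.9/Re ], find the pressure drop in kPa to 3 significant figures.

Hydraulic diameter D_h = 4A/P = 4·(0.225·0.178)/(2·(0.225+0.178)) = 0.1602/0.806 = 0.1988 m.
Re = ρVD_h/μ = 1190·0.0744·0.1988/0.00185 = 9512.
ε/D_h = 6.7e-05/0.1988 = 0.000337; Haaland gives 1/√f = -1.8 log₁₀[3.27e-05+0.000725] = 5.616, so f = 0.0317.
ΔP = f(L/D_h)(ρV²/2) = 0.0317·19.6/0.1988·3.294 = 10.3 Pa.
ΔP = 0.0103 kPa.

ΔP ≈ 0.0103 kPa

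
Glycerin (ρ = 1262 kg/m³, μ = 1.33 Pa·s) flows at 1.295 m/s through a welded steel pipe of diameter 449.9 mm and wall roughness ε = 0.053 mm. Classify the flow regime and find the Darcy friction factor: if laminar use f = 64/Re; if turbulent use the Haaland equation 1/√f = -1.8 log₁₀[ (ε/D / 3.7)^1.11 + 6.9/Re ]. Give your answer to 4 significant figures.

f ≈ 0.1158

Re = ρVD/μ = 1262·1.295·0.4499/1.33 = 552.8.
Re < 2300 → laminar, so f = 64/Re = 0.1158 (roughness is irrelevant in laminar flow).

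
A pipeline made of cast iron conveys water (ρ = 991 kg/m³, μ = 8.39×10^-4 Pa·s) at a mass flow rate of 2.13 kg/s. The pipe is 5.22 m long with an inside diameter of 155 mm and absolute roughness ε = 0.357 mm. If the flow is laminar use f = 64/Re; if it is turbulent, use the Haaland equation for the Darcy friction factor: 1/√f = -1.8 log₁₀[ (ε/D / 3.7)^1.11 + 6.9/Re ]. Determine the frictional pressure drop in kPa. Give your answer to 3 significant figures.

A = πD²/4 = π(0.155)²/4 = 0.01887 m²; mean velocity V = ṁ/(ρA) = 2.13/(991 · 0.01887) = 0.1139 m/s.
Reynolds number Re = ρVD/μ = 991 · 0.1139 · 0.155 / 0.000839 = 2.085e+04.
Re > 4000 → turbulent. Relative roughness ε/D = 0.000357/0.155 = 0.0023. Haaland: 1/√f = -1.8 log₁₀[(0.0023/3.7)^1.11 + 6.9/2.085e+04] = -1.8 log₁₀[0.000276 + 0.000331] = 5.79, so f = 0.02983.
Darcy-Weisbach: ΔP = f(L/D)(ρV²/2) = 0.02983·(5.22/0.155)·(991·0.1139²/2) = 0.02983·33.68·6.429 = 6.459 Pa.
ΔP = 6.459 Pa = 0.00646 kPa.

ΔP ≈ 0.00646 kPa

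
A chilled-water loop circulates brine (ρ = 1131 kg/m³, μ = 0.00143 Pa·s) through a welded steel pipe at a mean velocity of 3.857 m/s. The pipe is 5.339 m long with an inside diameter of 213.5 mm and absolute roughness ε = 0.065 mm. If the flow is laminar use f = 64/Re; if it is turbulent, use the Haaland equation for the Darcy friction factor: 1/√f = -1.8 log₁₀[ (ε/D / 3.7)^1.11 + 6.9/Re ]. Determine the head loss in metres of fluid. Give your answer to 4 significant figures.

Reynolds number Re = ρVD/μ = 1131 · 3.857 · 0.2135 / 0.00143 = 6.513e+05.
Re > 4000 → turbulent. Relative roughness ε/D = 6.5e-05/0.2135 = 0.000304. Haaland: 1/√f = -1.8 log₁₀[(0.000304/3.7)^1.11 + 6.9/6.513e+05] = -1.8 log₁₀[2.92e-05 + 1.06e-05] = 7.92, so f = 0.01594.
Darcy-Weisbach: ΔP = f(L/D)(ρV²/2) = 0.01594·(5.339/0.2135)·(1131·3.857²/2) = 0.01594·25.01·8413 = 3354 Pa.
Head loss h_f = ΔP/(ρg) = 3354/(1131·9.81) = 0.3023 m.

h_f ≈ 0.3023 m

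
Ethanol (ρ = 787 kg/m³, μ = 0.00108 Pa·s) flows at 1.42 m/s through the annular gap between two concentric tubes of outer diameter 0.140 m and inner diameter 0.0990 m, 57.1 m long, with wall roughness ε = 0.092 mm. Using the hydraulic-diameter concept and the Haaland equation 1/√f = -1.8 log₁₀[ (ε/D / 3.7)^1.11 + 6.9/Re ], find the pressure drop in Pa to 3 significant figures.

ΔP ≈ 30100 Pa

Hydraulic diameter D_h = 4A/P = D_o - D_i = 0.14 - 0.099 = 0.041 m.
Re = ρVD_h/μ = 787·1.42·0.041/0.00108 = 4.243e+04.
ε/D_h = 9.2e-05/0.041 = 0.00224; Haaland gives 1/√f = -1.8 log₁₀[0.000268+0.000163] = 6.058, so f = 0.02725.
ΔP = f(L/D_h)(ρV²/2) = 0.02725·57.1/0.041·793.5 = 3.011e+04 Pa.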